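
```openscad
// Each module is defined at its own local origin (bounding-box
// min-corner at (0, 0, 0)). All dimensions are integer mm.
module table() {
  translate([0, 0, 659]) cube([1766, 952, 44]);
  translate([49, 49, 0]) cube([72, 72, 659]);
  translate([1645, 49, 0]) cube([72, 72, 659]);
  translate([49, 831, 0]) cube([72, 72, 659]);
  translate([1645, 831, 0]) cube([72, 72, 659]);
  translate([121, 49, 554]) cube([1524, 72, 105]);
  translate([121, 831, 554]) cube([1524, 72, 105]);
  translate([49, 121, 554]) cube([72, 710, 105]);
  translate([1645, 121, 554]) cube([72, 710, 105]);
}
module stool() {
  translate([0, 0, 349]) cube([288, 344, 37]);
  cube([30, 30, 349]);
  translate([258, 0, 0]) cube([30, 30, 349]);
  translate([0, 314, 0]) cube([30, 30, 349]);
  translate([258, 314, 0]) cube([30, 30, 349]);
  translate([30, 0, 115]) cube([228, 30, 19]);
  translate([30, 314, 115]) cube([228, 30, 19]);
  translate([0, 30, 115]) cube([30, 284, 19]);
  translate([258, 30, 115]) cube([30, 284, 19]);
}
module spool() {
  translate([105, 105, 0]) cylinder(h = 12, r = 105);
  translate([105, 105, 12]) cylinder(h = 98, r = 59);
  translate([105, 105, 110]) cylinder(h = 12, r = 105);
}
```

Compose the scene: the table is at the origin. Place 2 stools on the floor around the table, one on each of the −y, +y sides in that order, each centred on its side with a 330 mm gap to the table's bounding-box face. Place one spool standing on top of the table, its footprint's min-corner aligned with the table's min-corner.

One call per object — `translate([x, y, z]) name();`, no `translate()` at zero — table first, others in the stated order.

table();
translate([739, -674, 0]) stool();
translate([739, 1282, 0]) stool();
translate([0, 0, 703]) spool();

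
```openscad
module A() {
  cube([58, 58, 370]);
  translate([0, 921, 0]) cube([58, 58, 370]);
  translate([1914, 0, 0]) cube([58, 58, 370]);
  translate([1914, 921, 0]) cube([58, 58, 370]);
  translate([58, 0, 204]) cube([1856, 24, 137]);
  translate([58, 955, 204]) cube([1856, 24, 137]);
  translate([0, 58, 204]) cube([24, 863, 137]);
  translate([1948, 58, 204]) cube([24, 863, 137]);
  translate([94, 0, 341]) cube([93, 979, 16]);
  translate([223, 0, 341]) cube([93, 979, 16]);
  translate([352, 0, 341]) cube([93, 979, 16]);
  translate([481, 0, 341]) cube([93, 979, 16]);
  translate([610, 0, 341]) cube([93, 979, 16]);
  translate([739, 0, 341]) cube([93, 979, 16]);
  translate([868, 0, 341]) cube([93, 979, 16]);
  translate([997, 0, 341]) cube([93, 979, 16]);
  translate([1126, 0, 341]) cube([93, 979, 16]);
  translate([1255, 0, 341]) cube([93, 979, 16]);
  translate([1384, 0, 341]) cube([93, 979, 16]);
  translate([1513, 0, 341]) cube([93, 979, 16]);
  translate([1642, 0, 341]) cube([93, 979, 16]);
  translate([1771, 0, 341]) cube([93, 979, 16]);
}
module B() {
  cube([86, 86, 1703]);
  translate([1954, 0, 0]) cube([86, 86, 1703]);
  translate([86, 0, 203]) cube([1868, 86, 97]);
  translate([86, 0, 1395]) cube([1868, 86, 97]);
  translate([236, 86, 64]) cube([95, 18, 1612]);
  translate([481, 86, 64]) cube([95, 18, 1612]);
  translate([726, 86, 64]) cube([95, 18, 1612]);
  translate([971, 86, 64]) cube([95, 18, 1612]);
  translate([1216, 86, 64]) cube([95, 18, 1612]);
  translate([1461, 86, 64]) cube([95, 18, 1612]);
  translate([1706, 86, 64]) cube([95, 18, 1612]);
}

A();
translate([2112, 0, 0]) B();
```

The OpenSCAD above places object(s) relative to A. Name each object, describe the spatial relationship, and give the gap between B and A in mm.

The fence section's nearest face is 140 mm from the bed frame's +x face.

A is a bed frame. B is a fence section. The fence section is on the floor beside the bed frame on its +x side. The gap between the fence section and the bed frame is 140 mm.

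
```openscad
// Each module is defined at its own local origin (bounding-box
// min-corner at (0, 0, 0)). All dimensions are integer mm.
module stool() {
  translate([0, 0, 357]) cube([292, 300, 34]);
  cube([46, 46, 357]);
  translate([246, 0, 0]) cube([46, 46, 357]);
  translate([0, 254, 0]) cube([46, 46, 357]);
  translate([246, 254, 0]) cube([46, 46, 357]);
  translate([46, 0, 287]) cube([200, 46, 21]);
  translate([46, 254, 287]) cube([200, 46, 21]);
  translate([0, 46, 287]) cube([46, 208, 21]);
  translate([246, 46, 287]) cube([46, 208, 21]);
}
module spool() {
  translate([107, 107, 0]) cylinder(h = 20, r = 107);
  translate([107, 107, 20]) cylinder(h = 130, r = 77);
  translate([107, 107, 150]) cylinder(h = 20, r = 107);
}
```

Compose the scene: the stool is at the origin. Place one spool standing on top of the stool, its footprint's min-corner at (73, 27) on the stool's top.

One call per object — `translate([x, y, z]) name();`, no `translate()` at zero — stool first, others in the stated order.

stool();
translate([73, 27, 391]) spool();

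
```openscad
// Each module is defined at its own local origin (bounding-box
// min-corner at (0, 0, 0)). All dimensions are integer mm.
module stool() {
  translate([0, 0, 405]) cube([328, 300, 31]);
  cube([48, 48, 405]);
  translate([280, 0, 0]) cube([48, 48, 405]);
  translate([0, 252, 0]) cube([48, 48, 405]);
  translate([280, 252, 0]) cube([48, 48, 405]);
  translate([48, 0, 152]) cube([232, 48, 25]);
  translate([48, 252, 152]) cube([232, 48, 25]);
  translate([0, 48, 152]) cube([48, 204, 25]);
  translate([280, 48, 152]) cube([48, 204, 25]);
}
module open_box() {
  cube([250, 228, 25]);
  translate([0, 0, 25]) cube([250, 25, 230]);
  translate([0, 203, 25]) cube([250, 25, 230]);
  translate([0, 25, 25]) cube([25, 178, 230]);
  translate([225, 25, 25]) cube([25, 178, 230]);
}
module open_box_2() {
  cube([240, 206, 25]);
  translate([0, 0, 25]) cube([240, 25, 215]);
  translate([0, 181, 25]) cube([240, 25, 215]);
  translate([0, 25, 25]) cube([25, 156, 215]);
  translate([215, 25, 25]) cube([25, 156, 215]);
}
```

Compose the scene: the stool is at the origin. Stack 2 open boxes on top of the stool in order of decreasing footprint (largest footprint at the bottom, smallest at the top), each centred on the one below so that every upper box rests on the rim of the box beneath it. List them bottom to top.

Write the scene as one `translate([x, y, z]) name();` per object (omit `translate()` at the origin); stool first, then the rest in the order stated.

stool();
translate([39, 36, 436]) open_box();
translate([44, 47, 691]) open_box_2();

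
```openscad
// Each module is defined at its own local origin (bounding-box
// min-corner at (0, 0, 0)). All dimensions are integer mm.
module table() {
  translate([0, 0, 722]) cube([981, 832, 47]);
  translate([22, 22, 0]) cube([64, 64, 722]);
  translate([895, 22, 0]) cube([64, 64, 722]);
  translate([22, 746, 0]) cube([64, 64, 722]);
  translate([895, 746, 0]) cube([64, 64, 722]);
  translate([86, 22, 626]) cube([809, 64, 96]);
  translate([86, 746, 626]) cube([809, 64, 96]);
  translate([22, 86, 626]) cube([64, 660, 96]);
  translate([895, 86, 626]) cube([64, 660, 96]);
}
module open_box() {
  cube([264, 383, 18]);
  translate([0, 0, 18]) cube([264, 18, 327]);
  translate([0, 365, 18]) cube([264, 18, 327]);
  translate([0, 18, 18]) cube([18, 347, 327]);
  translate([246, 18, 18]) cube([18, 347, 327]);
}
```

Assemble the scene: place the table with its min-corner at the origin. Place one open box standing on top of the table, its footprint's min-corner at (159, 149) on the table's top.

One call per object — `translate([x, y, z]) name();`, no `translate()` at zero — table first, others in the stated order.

table();
translate([159, 149, 769]) open_box();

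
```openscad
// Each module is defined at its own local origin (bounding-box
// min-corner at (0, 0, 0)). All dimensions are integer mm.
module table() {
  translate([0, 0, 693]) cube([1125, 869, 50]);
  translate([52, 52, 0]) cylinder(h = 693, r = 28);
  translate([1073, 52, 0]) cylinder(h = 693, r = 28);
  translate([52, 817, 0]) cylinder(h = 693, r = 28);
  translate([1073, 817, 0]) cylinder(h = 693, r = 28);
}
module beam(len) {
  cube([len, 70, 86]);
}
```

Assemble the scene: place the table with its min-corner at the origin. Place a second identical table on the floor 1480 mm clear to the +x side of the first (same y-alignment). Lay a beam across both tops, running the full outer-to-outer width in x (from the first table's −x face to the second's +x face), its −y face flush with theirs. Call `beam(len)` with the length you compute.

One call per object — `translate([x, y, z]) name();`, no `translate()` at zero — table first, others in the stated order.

table();
translate([2605, 0, 0]) table();
translate([0, 0, 743]) beam(3730);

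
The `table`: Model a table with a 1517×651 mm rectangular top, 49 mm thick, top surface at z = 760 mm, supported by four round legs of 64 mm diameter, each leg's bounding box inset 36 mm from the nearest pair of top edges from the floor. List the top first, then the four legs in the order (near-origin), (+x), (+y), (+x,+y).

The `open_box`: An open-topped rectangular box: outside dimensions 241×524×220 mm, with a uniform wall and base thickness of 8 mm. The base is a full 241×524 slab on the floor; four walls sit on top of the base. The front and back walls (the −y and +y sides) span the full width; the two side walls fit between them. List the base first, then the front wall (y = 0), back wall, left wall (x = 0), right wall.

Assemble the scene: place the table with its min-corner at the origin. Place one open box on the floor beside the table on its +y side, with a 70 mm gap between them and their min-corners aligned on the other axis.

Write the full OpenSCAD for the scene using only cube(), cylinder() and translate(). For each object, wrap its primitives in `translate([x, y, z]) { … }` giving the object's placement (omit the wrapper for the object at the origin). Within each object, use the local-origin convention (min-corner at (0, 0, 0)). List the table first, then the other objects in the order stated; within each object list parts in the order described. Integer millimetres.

translate([0, 0, 711]) cube([1517, 651, 49]);
translate([68, 68, 0]) cylinder(h = 711, r = 32);
translate([1449, 68, 0]) cylinder(h = 711, r = 32);
translate([68, 583, 0]) cylinder(h = 711, r = 32);
translate([1449, 583, 0]) cylinder(h = 711, r = 32);
translate([0, 721, 0]) {
  cube([241, 524, 8]);
  translate([0, 0, 8]) cube([241, 8, 212]);
  translate([0, 516, 8]) cube([241, 8, 212]);
  translate([0, 8, 8]) cube([8, 508, 212]);
  translate([233, 8, 8]) cube([8, 508, 212]);
}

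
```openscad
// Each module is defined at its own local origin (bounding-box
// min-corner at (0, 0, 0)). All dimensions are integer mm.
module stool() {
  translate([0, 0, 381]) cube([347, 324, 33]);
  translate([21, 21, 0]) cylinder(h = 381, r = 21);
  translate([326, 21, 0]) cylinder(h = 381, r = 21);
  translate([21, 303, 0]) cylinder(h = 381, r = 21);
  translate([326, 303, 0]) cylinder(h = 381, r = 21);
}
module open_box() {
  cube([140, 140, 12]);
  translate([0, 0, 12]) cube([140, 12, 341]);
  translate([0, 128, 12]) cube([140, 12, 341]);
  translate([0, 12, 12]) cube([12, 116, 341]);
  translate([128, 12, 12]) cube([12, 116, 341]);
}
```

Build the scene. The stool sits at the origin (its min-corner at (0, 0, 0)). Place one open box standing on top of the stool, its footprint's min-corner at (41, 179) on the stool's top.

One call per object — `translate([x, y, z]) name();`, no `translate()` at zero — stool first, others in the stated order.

stool();
translate([41, 179, 414]) open_box();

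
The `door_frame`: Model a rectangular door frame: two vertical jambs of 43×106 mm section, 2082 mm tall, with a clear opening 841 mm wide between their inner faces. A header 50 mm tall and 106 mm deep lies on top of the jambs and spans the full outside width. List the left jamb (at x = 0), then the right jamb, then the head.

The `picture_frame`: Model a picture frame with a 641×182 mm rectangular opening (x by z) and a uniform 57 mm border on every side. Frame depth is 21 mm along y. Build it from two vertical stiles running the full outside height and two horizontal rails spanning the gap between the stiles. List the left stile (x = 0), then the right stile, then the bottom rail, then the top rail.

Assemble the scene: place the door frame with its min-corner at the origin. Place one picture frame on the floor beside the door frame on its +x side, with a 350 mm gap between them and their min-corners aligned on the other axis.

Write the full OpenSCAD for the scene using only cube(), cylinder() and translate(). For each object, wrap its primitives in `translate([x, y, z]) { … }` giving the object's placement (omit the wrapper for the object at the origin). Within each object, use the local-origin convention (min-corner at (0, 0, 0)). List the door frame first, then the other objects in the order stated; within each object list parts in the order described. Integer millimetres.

cube([43, 106, 2082]);
translate([884, 0, 0]) cube([43, 106, 2082]);
translate([0, 0, 2082]) cube([927, 106, 50]);
translate([1277, 0, 0]) {
  cube([57, 21, 296]);
  translate([698, 0, 0]) cube([57, 21, 296]);
  translate([57, 0, 0]) cube([641, 21, 57]);
  translate([57, 0, 239]) cube([641, 21, 57]);
}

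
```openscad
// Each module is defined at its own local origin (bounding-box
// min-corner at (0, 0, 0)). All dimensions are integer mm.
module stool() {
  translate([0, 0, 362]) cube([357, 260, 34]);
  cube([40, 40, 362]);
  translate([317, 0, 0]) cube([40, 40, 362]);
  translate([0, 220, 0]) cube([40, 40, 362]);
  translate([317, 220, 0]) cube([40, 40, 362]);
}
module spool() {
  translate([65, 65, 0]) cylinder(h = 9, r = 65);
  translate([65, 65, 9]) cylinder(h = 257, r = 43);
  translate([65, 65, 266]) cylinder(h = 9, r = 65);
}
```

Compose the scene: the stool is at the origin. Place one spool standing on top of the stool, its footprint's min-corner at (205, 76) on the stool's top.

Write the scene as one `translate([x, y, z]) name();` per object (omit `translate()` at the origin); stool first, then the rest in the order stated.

stool();
translate([205, 76, 396]) spool();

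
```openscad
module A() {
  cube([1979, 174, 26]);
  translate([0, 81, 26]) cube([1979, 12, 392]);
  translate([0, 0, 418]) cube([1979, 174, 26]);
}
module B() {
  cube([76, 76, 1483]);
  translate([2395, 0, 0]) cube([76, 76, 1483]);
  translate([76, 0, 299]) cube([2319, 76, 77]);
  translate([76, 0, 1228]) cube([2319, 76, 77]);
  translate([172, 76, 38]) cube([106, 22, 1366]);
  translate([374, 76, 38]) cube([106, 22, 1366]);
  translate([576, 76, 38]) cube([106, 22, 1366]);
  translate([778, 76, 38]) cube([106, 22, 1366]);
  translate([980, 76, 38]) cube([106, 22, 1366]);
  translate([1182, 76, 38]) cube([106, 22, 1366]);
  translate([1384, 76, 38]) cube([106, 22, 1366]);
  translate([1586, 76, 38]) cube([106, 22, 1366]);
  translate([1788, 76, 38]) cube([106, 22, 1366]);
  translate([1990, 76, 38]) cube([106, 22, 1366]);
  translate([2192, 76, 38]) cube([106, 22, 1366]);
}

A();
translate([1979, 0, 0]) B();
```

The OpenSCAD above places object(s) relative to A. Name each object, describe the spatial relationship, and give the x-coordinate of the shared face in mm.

The I-beam's +x face and the fence section's −x face are both at x = 1979 mm.

A is an I-beam. B is a fence section. The fence section is against the I-beam's +x side, with their −y faces flush. The x-coordinate of the shared face is 1979 mm.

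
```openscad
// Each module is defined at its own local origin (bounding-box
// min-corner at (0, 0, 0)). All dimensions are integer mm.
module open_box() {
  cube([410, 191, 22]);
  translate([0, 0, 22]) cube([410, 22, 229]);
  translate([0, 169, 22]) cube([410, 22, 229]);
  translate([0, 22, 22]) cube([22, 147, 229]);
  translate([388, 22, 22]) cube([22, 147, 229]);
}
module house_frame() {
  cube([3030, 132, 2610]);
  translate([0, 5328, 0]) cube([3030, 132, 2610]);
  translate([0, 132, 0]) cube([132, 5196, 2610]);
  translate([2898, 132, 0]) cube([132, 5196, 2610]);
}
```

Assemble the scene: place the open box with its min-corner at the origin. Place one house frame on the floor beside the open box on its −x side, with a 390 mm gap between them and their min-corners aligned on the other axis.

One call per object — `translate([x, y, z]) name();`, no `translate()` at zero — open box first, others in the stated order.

open_box();
translate([-3420, 0, 0]) house_frame();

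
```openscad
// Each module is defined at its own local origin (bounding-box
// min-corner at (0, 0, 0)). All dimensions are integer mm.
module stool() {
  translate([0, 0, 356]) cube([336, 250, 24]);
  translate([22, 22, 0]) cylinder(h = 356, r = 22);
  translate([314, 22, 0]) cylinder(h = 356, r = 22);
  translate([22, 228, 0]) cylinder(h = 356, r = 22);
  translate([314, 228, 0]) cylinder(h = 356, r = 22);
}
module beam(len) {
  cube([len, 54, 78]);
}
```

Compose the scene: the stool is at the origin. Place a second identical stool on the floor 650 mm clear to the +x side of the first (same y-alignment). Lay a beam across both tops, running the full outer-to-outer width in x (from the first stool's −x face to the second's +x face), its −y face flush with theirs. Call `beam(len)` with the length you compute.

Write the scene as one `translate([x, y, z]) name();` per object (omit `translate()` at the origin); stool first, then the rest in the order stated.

stool();
translate([986, 0, 0]) stool();
translate([0, 0, 380]) beam(1322);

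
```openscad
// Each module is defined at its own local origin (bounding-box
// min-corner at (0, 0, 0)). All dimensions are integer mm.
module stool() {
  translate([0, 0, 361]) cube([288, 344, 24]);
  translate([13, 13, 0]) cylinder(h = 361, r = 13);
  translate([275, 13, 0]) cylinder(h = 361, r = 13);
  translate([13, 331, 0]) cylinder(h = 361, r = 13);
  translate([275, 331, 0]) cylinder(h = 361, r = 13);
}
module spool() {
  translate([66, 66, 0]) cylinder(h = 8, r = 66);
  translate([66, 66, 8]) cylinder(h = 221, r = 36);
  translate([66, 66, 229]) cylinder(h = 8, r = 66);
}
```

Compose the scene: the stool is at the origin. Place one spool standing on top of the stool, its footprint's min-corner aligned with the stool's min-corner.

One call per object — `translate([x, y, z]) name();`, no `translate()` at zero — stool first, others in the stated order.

stool();
translate([0, 0, 385]) spool();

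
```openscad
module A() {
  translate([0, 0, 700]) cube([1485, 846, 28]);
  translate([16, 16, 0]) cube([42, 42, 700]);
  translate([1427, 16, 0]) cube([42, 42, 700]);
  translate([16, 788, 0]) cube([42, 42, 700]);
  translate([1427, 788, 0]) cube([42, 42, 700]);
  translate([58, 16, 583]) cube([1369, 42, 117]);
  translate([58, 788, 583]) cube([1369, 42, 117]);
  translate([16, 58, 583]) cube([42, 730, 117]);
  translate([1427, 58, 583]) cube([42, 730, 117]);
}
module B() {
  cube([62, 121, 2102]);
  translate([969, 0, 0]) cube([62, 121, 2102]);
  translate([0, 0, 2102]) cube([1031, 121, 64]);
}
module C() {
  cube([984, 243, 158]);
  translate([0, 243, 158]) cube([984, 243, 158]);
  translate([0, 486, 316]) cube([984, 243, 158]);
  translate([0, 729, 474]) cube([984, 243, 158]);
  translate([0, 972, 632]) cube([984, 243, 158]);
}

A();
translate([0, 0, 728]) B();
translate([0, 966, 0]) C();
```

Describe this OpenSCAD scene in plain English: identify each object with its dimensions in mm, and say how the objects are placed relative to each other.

A is a table with a 1485×846 mm rectangular top, 28 mm thick, top surface at z = 728 mm, supported by four 42×42 mm square legs, each inset 16 mm from the nearest pair of top edges, running from the floor. Four apron rails, 42 mm thick and 117 mm tall, run between adjacent legs with their top edges flush with the underside of the top and their outer faces flush with the legs' outer faces.

B is a rectangular door frame: two vertical jambs of 62×121 mm section, 2102 mm tall, with a clear opening 907 mm wide between their inner faces. A header 64 mm tall and 121 mm deep lies on top of the jambs and spans the full outside width.

C is a straight staircase of 5 solid steps. Each step is 984 mm wide (x), 243 mm deep (y, the going) and 158 mm tall (the rise). The first step rests on the floor; each subsequent step sits one going further in +y and one rise higher in +z, directly behind and above the previous step with no overlap.

The door frame is on top of the table. The staircase is on the floor beside the table on its +y side.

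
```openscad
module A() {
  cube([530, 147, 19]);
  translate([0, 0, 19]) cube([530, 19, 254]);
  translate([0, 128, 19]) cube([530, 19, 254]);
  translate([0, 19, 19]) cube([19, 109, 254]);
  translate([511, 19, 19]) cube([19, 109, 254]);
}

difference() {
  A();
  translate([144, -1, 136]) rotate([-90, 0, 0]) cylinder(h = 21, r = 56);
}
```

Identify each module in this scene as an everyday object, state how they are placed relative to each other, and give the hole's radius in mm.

The subtracted cylinder has r = 56 mm.

A is an open box. The open box has a circular hole through its front wall. The hole's radius is 56 mm.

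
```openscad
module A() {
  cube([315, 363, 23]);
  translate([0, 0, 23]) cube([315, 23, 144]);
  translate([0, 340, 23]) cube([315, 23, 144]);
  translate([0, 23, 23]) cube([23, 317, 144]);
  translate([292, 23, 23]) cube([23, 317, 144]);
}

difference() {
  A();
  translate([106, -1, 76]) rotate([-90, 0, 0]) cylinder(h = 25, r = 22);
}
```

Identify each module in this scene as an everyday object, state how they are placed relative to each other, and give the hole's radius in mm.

A is an open box. The open box has a circular hole through its front wall. The hole's radius is 22 mm.

The subtracted cylinder has r = 22 mm.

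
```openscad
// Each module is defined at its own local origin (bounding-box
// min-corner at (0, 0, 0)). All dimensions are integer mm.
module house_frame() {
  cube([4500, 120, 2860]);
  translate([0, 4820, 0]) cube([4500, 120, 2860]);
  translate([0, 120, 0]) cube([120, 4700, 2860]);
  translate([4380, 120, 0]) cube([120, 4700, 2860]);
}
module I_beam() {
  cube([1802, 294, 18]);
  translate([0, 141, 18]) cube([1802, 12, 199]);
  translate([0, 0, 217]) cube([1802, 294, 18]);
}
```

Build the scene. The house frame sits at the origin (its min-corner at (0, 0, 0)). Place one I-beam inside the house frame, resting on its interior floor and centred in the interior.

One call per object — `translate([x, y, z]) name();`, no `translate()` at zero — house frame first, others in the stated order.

house_frame();
translate([1349, 2323, 0]) I_beam();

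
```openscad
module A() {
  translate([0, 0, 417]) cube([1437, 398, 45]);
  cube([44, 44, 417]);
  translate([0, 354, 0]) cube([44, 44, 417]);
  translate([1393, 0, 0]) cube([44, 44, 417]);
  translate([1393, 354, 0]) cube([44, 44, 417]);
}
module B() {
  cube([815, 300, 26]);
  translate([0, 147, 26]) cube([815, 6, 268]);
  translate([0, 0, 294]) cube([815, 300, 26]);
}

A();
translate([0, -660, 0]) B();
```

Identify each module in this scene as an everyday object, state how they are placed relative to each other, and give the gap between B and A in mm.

A is a bench. B is an I-beam. The I-beam is on the floor beside the bench on its −y side. The gap between the I-beam and the bench is 360 mm.

The I-beam's nearest face is 360 mm from the bench's −y face.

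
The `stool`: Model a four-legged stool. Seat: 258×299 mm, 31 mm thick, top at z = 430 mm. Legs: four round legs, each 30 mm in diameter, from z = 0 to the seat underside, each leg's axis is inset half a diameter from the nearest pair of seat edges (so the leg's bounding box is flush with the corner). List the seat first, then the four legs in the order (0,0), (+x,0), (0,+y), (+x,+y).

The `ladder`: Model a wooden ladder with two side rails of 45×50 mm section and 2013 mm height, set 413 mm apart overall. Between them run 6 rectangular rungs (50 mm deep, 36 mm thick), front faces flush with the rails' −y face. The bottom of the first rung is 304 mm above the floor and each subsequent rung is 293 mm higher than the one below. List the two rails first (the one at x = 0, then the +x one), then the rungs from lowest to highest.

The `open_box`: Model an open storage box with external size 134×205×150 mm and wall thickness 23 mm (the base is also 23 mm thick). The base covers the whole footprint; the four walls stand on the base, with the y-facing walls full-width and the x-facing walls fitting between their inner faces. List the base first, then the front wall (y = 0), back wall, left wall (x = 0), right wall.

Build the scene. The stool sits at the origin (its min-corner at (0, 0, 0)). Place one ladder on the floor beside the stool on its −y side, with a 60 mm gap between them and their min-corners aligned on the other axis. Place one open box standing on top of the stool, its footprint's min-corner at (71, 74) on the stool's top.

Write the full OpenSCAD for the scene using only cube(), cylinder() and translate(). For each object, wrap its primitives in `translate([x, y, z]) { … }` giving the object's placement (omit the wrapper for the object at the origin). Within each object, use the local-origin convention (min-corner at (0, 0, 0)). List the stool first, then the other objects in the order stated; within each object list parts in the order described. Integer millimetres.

translate([0, 0, 399]) cube([258, 299, 31]);
translate([15, 15, 0]) cylinder(h = 399, r = 15);
translate([243, 15, 0]) cylinder(h = 399, r = 15);
translate([15, 284, 0]) cylinder(h = 399, r = 15);
translate([243, 284, 0]) cylinder(h = 399, r = 15);
translate([0, -110, 0]) {
  cube([45, 50, 2013]);
  translate([368, 0, 0]) cube([45, 50, 2013]);
  translate([45, 0, 304]) cube([323, 50, 36]);
  translate([45, 0, 597]) cube([323, 50, 36]);
  translate([45, 0, 890]) cube([323, 50, 36]);
  translate([45, 0, 1183]) cube([323, 50, 36]);
  translate([45, 0, 1476]) cube([323, 50, 36]);
  translate([45, 0, 1769]) cube([323, 50, 36]);
}
translate([71, 74, 430]) {
  cube([134, 205, 23]);
  translate([0, 0, 23]) cube([134, 23, 127]);
  translate([0, 182, 23]) cube([134, 23, 127]);
  translate([0, 23, 23]) cube([23, 159, 127]);
  translate([111, 23, 23]) cube([23, 159, 127]);
}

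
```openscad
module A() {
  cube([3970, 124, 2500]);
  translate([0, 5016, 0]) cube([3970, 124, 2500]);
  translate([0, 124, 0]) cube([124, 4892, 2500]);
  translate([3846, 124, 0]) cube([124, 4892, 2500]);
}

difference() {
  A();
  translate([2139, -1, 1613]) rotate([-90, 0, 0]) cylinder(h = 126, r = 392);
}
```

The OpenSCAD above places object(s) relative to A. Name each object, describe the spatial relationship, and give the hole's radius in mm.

The subtracted cylinder has r = 392 mm.

A is a house frame. The house frame has a circular hole through its front wall. The hole's radius is 392 mm.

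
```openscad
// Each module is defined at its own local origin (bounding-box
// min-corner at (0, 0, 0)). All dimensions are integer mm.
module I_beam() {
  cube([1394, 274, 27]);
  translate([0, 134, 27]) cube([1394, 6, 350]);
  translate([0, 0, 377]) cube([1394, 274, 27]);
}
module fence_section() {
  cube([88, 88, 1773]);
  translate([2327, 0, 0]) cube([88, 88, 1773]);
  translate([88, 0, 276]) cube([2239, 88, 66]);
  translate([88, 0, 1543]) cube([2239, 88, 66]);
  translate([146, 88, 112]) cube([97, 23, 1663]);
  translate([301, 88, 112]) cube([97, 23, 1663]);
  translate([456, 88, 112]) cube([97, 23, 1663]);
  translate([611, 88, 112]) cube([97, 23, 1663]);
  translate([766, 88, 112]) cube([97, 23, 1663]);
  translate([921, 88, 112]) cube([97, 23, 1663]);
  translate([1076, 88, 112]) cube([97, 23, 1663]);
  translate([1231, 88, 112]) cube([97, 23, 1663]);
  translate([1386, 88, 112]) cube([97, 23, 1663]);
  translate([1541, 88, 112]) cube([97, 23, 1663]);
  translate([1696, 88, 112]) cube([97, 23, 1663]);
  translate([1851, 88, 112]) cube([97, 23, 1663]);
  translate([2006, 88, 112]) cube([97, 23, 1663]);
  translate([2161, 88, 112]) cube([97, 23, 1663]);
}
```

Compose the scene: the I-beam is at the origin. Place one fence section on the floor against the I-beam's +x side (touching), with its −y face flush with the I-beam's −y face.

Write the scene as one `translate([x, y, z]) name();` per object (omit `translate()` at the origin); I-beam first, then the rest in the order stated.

I_beam();
translate([1394, 0, 0]) fence_section();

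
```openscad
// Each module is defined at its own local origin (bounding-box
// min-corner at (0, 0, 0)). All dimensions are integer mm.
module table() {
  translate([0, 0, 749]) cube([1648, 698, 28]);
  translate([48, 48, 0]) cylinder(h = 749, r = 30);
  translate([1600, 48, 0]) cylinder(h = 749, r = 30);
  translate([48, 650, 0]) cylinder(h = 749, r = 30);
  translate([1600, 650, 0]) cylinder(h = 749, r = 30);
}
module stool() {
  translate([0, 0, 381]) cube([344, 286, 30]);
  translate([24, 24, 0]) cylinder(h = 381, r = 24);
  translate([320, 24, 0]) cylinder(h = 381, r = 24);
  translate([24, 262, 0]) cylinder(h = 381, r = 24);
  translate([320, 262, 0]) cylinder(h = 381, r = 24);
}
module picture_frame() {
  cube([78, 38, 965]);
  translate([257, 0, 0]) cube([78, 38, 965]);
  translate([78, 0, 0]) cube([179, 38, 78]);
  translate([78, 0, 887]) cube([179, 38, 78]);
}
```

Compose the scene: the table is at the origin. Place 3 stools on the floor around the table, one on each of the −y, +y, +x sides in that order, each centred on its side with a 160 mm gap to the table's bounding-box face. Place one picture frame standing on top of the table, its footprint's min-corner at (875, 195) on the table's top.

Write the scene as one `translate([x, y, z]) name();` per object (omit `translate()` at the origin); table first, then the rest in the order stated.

table();
translate([652, -446, 0]) stool();
translate([652, 858, 0]) stool();
translate([1808, 206, 0]) stool();
translate([875, 195, 777]) picture_frame();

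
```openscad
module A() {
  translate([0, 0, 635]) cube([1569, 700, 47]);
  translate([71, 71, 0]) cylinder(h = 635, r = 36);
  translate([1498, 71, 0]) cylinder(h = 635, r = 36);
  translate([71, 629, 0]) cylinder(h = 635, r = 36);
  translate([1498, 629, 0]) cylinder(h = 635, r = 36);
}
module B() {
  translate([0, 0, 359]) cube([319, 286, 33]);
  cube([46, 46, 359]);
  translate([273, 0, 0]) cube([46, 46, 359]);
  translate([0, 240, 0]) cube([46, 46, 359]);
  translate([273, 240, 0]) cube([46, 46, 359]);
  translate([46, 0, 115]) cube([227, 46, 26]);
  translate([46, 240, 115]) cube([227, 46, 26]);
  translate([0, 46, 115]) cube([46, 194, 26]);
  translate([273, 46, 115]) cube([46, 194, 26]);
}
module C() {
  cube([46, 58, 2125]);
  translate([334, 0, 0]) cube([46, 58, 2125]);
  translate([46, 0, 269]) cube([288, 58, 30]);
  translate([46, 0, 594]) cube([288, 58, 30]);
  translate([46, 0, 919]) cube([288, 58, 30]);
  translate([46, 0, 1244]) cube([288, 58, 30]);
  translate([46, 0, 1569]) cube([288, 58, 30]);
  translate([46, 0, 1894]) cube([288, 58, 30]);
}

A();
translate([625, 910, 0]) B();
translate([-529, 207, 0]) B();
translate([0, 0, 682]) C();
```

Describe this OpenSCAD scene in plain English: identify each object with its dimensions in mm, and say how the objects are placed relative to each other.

A is a table with a 1569×700 mm rectangular top, 47 mm thick, top surface at z = 682 mm, supported by four round legs of 72 mm diameter, each leg's bounding box inset 35 mm from the nearest pair of top edges, running from the floor.

B is a simple wooden stool: a rectangular seat 319 mm (x) by 286 mm (y), 33 mm thick, top face at z = 392 mm, on four square legs, each 46×46 mm in cross-section. The legs rest on z = 0, each flush with a corner of the seat. Four stretchers, 46 mm wide and 26 mm tall, connect adjacent legs with their undersides at z = 115 mm, each running between the inner faces of the legs it joins and aligned with the legs' outer faces on the other axis.

C is a wooden ladder with two side rails of 46×58 mm section and 2125 mm height, set 380 mm apart overall. Between them run 6 rectangular rungs (58 mm deep, 30 mm thick), front faces flush with the rails' −y face. The bottom of the first rung is 269 mm above the floor and each subsequent rung is 325 mm higher than the one below.

Two stools sit around the table at the +y, −x sides. The ladder is on top of the table.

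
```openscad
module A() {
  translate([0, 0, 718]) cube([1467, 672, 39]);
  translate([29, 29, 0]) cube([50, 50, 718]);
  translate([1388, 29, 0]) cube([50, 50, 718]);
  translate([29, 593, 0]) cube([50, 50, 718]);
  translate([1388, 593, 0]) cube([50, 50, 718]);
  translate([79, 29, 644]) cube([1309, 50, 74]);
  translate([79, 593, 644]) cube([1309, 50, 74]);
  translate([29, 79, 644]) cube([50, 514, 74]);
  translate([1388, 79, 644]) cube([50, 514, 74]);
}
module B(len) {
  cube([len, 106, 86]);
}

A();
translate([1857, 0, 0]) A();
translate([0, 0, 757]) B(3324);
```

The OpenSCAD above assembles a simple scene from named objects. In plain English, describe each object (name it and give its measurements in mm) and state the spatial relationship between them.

A is a table: top 1467 mm (x) × 672 mm (y), 39 mm thick, upper face at z = 757 mm, on four 50×50 mm square legs, each inset 29 mm from the nearest pair of top edges, running from z = 0 to the bottom of the top. Four apron rails, 50 mm thick and 74 mm tall, run between adjacent legs with their top edges flush with the underside of the top and their outer faces flush with the legs' outer faces.

B is a rectangular beam 3324 mm long (x), 106 mm deep (y), 86 mm thick (z).

The beam spans the tops of two tables placed 390 mm apart, resting at z = 757 mm.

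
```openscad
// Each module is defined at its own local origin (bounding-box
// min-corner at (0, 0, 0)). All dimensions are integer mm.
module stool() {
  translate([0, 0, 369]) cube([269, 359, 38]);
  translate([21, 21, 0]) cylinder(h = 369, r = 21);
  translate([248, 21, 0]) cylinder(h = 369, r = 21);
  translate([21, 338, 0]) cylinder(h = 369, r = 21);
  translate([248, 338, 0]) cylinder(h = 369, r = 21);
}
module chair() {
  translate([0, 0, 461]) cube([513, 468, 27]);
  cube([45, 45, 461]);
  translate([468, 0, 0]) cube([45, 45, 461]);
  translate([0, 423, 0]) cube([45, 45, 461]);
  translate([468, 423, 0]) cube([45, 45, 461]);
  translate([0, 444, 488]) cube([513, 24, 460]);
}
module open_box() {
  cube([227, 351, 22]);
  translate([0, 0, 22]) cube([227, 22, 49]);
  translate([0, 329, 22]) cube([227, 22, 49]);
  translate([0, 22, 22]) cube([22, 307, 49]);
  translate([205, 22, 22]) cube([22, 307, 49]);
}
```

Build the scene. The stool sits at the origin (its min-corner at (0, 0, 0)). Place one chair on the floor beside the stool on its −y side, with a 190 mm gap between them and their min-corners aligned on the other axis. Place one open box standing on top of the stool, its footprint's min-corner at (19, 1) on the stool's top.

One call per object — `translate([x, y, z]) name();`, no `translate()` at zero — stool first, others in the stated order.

stool();
translate([0, -658, 0]) chair();
translate([19, 1, 407]) open_box();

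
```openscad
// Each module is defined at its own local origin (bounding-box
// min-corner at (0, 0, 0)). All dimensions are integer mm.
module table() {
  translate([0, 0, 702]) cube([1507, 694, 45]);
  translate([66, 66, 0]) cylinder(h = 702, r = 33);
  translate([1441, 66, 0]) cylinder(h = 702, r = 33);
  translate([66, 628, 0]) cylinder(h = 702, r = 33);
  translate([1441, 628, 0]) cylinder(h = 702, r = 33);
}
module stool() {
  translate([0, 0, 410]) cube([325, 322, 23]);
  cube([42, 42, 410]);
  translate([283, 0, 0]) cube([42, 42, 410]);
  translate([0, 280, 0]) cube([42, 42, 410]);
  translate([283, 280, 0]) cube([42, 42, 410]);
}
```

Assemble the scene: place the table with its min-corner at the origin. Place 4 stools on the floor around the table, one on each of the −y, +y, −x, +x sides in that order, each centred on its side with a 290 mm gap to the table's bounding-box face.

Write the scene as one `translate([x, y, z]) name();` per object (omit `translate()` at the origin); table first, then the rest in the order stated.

table();
translate([591, -612, 0]) stool();
translate([591, 984, 0]) stool();
translate([-615, 186, 0]) stool();
translate([1797, 186, 0]) stool();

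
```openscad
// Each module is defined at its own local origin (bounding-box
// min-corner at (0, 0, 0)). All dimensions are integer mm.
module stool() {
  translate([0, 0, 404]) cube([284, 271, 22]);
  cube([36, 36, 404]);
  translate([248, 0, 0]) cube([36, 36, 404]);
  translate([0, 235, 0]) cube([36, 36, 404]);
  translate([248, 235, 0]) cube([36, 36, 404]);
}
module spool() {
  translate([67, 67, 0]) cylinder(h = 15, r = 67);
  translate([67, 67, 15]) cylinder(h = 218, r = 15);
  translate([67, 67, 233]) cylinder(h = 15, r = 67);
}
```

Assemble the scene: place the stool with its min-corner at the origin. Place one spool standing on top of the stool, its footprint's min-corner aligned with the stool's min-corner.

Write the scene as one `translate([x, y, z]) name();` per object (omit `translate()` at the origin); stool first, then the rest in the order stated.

stool();
translate([0, 0, 426]) spool();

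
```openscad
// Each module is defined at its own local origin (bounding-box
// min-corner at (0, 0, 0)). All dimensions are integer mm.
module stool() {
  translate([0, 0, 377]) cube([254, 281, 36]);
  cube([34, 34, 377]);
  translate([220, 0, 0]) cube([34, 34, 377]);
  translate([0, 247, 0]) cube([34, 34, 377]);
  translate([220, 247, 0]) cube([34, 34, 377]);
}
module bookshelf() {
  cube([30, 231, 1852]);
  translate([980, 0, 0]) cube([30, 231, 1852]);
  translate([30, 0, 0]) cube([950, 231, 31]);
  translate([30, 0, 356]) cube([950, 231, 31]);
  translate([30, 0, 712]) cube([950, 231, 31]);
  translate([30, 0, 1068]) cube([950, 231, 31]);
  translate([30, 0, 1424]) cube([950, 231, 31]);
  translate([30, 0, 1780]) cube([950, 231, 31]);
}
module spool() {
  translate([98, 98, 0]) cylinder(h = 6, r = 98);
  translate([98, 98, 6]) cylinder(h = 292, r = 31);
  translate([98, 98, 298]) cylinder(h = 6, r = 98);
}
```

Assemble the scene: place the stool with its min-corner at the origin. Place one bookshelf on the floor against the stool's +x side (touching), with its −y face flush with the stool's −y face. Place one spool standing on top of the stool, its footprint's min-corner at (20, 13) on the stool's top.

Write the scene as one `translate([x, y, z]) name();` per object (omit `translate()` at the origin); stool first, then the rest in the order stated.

stool();
translate([254, 0, 0]) bookshelf();
translate([20, 13, 413]) spool();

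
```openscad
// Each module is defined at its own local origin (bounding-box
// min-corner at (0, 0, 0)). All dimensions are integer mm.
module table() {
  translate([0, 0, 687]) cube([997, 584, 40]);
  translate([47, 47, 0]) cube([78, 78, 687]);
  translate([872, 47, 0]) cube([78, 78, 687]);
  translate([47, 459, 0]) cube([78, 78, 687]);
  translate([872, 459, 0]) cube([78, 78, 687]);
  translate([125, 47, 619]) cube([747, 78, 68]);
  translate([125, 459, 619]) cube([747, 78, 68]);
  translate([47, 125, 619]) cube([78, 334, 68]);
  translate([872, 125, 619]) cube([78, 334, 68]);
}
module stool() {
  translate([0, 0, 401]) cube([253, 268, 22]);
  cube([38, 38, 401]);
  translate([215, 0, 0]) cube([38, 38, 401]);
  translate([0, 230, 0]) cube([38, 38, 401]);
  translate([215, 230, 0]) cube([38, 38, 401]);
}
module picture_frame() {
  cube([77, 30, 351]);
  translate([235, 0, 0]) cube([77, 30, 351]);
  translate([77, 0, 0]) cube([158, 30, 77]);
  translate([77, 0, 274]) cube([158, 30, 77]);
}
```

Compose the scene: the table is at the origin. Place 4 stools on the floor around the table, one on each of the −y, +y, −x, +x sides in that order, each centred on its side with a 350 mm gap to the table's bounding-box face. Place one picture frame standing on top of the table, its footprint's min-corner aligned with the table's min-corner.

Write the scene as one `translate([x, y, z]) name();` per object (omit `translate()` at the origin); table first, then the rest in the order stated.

table();
translate([372, -618, 0]) stool();
translate([372, 934, 0]) stool();
translate([-603, 158, 0]) stool();
translate([1347, 158, 0]) stool();
translate([0, 0, 727]) picture_frame();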